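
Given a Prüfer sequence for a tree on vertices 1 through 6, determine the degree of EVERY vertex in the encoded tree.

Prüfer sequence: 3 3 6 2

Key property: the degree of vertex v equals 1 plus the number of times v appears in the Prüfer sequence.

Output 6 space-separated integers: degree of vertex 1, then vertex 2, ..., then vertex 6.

Answer: 1 2 3 1 1 2

Derivation:
p_1 = 3: count[3] becomes 1
p_2 = 3: count[3] becomes 2
p_3 = 6: count[6] becomes 1
p_4 = 2: count[2] becomes 1
Degrees (1 + count): deg[1]=1+0=1, deg[2]=1+1=2, deg[3]=1+2=3, deg[4]=1+0=1, deg[5]=1+0=1, deg[6]=1+1=2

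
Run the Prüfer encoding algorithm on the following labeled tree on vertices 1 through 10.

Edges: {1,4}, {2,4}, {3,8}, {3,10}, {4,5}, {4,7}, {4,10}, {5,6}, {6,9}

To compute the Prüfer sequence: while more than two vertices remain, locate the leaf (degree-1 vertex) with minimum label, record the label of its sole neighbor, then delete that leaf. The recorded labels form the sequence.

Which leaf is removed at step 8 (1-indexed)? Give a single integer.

Answer: 5

Derivation:
Step 1: current leaves = {1,2,7,8,9}. Remove leaf 1 (neighbor: 4).
Step 2: current leaves = {2,7,8,9}. Remove leaf 2 (neighbor: 4).
Step 3: current leaves = {7,8,9}. Remove leaf 7 (neighbor: 4).
Step 4: current leaves = {8,9}. Remove leaf 8 (neighbor: 3).
Step 5: current leaves = {3,9}. Remove leaf 3 (neighbor: 10).
Step 6: current leaves = {9,10}. Remove leaf 9 (neighbor: 6).
Step 7: current leaves = {6,10}. Remove leaf 6 (neighbor: 5).
Step 8: current leaves = {5,10}. Remove leaf 5 (neighbor: 4).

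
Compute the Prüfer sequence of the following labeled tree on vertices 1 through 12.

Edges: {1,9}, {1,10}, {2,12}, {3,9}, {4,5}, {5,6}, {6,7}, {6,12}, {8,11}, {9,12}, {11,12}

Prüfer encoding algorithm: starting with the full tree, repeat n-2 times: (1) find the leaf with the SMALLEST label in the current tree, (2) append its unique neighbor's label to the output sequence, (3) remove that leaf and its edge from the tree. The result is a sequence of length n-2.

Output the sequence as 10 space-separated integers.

Answer: 12 9 5 6 6 12 11 1 9 12

Derivation:
Step 1: leaves = {2,3,4,7,8,10}. Remove smallest leaf 2, emit neighbor 12.
Step 2: leaves = {3,4,7,8,10}. Remove smallest leaf 3, emit neighbor 9.
Step 3: leaves = {4,7,8,10}. Remove smallest leaf 4, emit neighbor 5.
Step 4: leaves = {5,7,8,10}. Remove smallest leaf 5, emit neighbor 6.
Step 5: leaves = {7,8,10}. Remove smallest leaf 7, emit neighbor 6.
Step 6: leaves = {6,8,10}. Remove smallest leaf 6, emit neighbor 12.
Step 7: leaves = {8,10}. Remove smallest leaf 8, emit neighbor 11.
Step 8: leaves = {10,11}. Remove smallest leaf 10, emit neighbor 1.
Step 9: leaves = {1,11}. Remove smallest leaf 1, emit neighbor 9.
Step 10: leaves = {9,11}. Remove smallest leaf 9, emit neighbor 12.
Done: 2 vertices remain (11, 12). Sequence = [12 9 5 6 6 12 11 1 9 12]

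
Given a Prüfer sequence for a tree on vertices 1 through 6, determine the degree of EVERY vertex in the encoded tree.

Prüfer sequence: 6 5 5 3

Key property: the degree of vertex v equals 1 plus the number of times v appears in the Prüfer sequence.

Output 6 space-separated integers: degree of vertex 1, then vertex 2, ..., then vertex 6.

p_1 = 6: count[6] becomes 1
p_2 = 5: count[5] becomes 1
p_3 = 5: count[5] becomes 2
p_4 = 3: count[3] becomes 1
Degrees (1 + count): deg[1]=1+0=1, deg[2]=1+0=1, deg[3]=1+1=2, deg[4]=1+0=1, deg[5]=1+2=3, deg[6]=1+1=2

Answer: 1 1 2 1 3 2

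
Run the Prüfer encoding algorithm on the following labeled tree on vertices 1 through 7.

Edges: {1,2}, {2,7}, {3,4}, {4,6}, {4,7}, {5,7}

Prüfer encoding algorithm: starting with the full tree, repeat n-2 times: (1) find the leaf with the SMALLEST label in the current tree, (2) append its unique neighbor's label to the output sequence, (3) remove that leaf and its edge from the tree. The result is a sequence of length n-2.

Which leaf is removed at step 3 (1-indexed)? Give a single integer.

Answer: 3

Derivation:
Step 1: current leaves = {1,3,5,6}. Remove leaf 1 (neighbor: 2).
Step 2: current leaves = {2,3,5,6}. Remove leaf 2 (neighbor: 7).
Step 3: current leaves = {3,5,6}. Remove leaf 3 (neighbor: 4).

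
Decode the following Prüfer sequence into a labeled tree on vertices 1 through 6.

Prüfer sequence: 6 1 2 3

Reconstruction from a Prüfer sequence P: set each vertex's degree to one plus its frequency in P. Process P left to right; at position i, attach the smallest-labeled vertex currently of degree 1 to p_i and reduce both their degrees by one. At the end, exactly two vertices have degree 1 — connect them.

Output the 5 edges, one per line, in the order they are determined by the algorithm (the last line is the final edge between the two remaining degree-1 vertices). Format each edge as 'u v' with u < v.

Initial degrees: {1:2, 2:2, 3:2, 4:1, 5:1, 6:2}
Step 1: smallest deg-1 vertex = 4, p_1 = 6. Add edge {4,6}. Now deg[4]=0, deg[6]=1.
Step 2: smallest deg-1 vertex = 5, p_2 = 1. Add edge {1,5}. Now deg[5]=0, deg[1]=1.
Step 3: smallest deg-1 vertex = 1, p_3 = 2. Add edge {1,2}. Now deg[1]=0, deg[2]=1.
Step 4: smallest deg-1 vertex = 2, p_4 = 3. Add edge {2,3}. Now deg[2]=0, deg[3]=1.
Final: two remaining deg-1 vertices are 3, 6. Add edge {3,6}.

Answer: 4 6
1 5
1 2
2 3
3 6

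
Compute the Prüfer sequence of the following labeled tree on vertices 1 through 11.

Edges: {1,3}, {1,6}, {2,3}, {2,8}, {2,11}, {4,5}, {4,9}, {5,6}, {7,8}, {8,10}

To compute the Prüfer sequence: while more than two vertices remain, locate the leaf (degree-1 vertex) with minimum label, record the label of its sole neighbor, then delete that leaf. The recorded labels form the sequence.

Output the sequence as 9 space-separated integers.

Answer: 8 4 5 6 1 3 2 8 2

Derivation:
Step 1: leaves = {7,9,10,11}. Remove smallest leaf 7, emit neighbor 8.
Step 2: leaves = {9,10,11}. Remove smallest leaf 9, emit neighbor 4.
Step 3: leaves = {4,10,11}. Remove smallest leaf 4, emit neighbor 5.
Step 4: leaves = {5,10,11}. Remove smallest leaf 5, emit neighbor 6.
Step 5: leaves = {6,10,11}. Remove smallest leaf 6, emit neighbor 1.
Step 6: leaves = {1,10,11}. Remove smallest leaf 1, emit neighbor 3.
Step 7: leaves = {3,10,11}. Remove smallest leaf 3, emit neighbor 2.
Step 8: leaves = {10,11}. Remove smallest leaf 10, emit neighbor 8.
Step 9: leaves = {8,11}. Remove smallest leaf 8, emit neighbor 2.
Done: 2 vertices remain (2, 11). Sequence = [8 4 5 6 1 3 2 8 2]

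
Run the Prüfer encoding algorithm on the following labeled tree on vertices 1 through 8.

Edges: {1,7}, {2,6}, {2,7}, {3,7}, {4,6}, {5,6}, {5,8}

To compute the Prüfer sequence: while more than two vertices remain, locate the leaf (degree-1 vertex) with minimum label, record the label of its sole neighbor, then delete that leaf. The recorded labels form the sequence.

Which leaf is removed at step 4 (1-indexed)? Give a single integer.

Answer: 7

Derivation:
Step 1: current leaves = {1,3,4,8}. Remove leaf 1 (neighbor: 7).
Step 2: current leaves = {3,4,8}. Remove leaf 3 (neighbor: 7).
Step 3: current leaves = {4,7,8}. Remove leaf 4 (neighbor: 6).
Step 4: current leaves = {7,8}. Remove leaf 7 (neighbor: 2).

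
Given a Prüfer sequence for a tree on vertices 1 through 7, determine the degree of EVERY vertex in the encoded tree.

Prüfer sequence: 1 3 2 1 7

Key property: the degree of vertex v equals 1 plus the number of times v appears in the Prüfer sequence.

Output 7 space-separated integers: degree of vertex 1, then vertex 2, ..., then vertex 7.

p_1 = 1: count[1] becomes 1
p_2 = 3: count[3] becomes 1
p_3 = 2: count[2] becomes 1
p_4 = 1: count[1] becomes 2
p_5 = 7: count[7] becomes 1
Degrees (1 + count): deg[1]=1+2=3, deg[2]=1+1=2, deg[3]=1+1=2, deg[4]=1+0=1, deg[5]=1+0=1, deg[6]=1+0=1, deg[7]=1+1=2

Answer: 3 2 2 1 1 1 2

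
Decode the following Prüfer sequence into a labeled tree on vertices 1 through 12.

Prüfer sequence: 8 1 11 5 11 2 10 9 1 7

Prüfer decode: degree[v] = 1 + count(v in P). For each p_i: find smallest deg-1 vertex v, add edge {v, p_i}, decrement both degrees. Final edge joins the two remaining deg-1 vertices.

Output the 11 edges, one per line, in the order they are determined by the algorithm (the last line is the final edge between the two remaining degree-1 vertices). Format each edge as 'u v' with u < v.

Answer: 3 8
1 4
6 11
5 8
5 11
2 11
2 10
9 10
1 9
1 7
7 12

Derivation:
Initial degrees: {1:3, 2:2, 3:1, 4:1, 5:2, 6:1, 7:2, 8:2, 9:2, 10:2, 11:3, 12:1}
Step 1: smallest deg-1 vertex = 3, p_1 = 8. Add edge {3,8}. Now deg[3]=0, deg[8]=1.
Step 2: smallest deg-1 vertex = 4, p_2 = 1. Add edge {1,4}. Now deg[4]=0, deg[1]=2.
Step 3: smallest deg-1 vertex = 6, p_3 = 11. Add edge {6,11}. Now deg[6]=0, deg[11]=2.
Step 4: smallest deg-1 vertex = 8, p_4 = 5. Add edge {5,8}. Now deg[8]=0, deg[5]=1.
Step 5: smallest deg-1 vertex = 5, p_5 = 11. Add edge {5,11}. Now deg[5]=0, deg[11]=1.
Step 6: smallest deg-1 vertex = 11, p_6 = 2. Add edge {2,11}. Now deg[11]=0, deg[2]=1.
Step 7: smallest deg-1 vertex = 2, p_7 = 10. Add edge {2,10}. Now deg[2]=0, deg[10]=1.
Step 8: smallest deg-1 vertex = 10, p_8 = 9. Add edge {9,10}. Now deg[10]=0, deg[9]=1.
Step 9: smallest deg-1 vertex = 9, p_9 = 1. Add edge {1,9}. Now deg[9]=0, deg[1]=1.
Step 10: smallest deg-1 vertex = 1, p_10 = 7. Add edge {1,7}. Now deg[1]=0, deg[7]=1.
Final: two remaining deg-1 vertices are 7, 12. Add edge {7,12}.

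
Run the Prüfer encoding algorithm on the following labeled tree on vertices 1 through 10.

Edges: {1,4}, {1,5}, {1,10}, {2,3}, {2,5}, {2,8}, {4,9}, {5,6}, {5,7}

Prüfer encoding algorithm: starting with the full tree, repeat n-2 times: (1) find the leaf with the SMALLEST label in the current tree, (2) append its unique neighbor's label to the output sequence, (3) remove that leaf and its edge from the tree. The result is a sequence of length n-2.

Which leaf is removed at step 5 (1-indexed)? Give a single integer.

Step 1: current leaves = {3,6,7,8,9,10}. Remove leaf 3 (neighbor: 2).
Step 2: current leaves = {6,7,8,9,10}. Remove leaf 6 (neighbor: 5).
Step 3: current leaves = {7,8,9,10}. Remove leaf 7 (neighbor: 5).
Step 4: current leaves = {8,9,10}. Remove leaf 8 (neighbor: 2).
Step 5: current leaves = {2,9,10}. Remove leaf 2 (neighbor: 5).

Answer: 2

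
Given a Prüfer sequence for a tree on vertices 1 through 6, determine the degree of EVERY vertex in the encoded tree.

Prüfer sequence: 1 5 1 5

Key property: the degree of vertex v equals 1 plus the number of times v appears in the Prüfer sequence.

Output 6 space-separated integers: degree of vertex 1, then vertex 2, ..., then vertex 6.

p_1 = 1: count[1] becomes 1
p_2 = 5: count[5] becomes 1
p_3 = 1: count[1] becomes 2
p_4 = 5: count[5] becomes 2
Degrees (1 + count): deg[1]=1+2=3, deg[2]=1+0=1, deg[3]=1+0=1, deg[4]=1+0=1, deg[5]=1+2=3, deg[6]=1+0=1

Answer: 3 1 1 1 3 1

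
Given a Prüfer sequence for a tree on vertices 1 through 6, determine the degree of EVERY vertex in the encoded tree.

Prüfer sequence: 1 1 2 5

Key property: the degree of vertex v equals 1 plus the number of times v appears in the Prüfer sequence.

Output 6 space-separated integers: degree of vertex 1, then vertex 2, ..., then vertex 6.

p_1 = 1: count[1] becomes 1
p_2 = 1: count[1] becomes 2
p_3 = 2: count[2] becomes 1
p_4 = 5: count[5] becomes 1
Degrees (1 + count): deg[1]=1+2=3, deg[2]=1+1=2, deg[3]=1+0=1, deg[4]=1+0=1, deg[5]=1+1=2, deg[6]=1+0=1

Answer: 3 2 1 1 2 1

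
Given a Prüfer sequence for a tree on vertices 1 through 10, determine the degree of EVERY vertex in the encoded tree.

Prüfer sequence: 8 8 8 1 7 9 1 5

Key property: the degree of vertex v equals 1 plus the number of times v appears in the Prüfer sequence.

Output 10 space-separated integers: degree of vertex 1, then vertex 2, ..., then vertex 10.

Answer: 3 1 1 1 2 1 2 4 2 1

Derivation:
p_1 = 8: count[8] becomes 1
p_2 = 8: count[8] becomes 2
p_3 = 8: count[8] becomes 3
p_4 = 1: count[1] becomes 1
p_5 = 7: count[7] becomes 1
p_6 = 9: count[9] becomes 1
p_7 = 1: count[1] becomes 2
p_8 = 5: count[5] becomes 1
Degrees (1 + count): deg[1]=1+2=3, deg[2]=1+0=1, deg[3]=1+0=1, deg[4]=1+0=1, deg[5]=1+1=2, deg[6]=1+0=1, deg[7]=1+1=2, deg[8]=1+3=4, deg[9]=1+1=2, deg[10]=1+0=1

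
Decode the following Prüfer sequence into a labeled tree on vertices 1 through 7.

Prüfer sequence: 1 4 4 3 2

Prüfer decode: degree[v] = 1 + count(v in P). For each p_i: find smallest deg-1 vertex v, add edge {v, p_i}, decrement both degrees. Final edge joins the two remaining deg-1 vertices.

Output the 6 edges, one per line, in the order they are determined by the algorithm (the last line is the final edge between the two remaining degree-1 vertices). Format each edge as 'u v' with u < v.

Answer: 1 5
1 4
4 6
3 4
2 3
2 7

Derivation:
Initial degrees: {1:2, 2:2, 3:2, 4:3, 5:1, 6:1, 7:1}
Step 1: smallest deg-1 vertex = 5, p_1 = 1. Add edge {1,5}. Now deg[5]=0, deg[1]=1.
Step 2: smallest deg-1 vertex = 1, p_2 = 4. Add edge {1,4}. Now deg[1]=0, deg[4]=2.
Step 3: smallest deg-1 vertex = 6, p_3 = 4. Add edge {4,6}. Now deg[6]=0, deg[4]=1.
Step 4: smallest deg-1 vertex = 4, p_4 = 3. Add edge {3,4}. Now deg[4]=0, deg[3]=1.
Step 5: smallest deg-1 vertex = 3, p_5 = 2. Add edge {2,3}. Now deg[3]=0, deg[2]=1.
Final: two remaining deg-1 vertices are 2, 7. Add edge {2,7}.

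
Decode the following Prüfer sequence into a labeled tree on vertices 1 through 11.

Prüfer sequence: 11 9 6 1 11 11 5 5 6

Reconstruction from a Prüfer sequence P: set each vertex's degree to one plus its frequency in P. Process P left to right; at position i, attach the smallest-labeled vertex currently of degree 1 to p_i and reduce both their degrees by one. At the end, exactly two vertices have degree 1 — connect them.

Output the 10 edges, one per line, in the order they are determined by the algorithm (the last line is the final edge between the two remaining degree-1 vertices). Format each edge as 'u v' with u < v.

Answer: 2 11
3 9
4 6
1 7
1 11
8 11
5 9
5 10
5 6
6 11

Derivation:
Initial degrees: {1:2, 2:1, 3:1, 4:1, 5:3, 6:3, 7:1, 8:1, 9:2, 10:1, 11:4}
Step 1: smallest deg-1 vertex = 2, p_1 = 11. Add edge {2,11}. Now deg[2]=0, deg[11]=3.
Step 2: smallest deg-1 vertex = 3, p_2 = 9. Add edge {3,9}. Now deg[3]=0, deg[9]=1.
Step 3: smallest deg-1 vertex = 4, p_3 = 6. Add edge {4,6}. Now deg[4]=0, deg[6]=2.
Step 4: smallest deg-1 vertex = 7, p_4 = 1. Add edge {1,7}. Now deg[7]=0, deg[1]=1.
Step 5: smallest deg-1 vertex = 1, p_5 = 11. Add edge {1,11}. Now deg[1]=0, deg[11]=2.
Step 6: smallest deg-1 vertex = 8, p_6 = 11. Add edge {8,11}. Now deg[8]=0, deg[11]=1.
Step 7: smallest deg-1 vertex = 9, p_7 = 5. Add edge {5,9}. Now deg[9]=0, deg[5]=2.
Step 8: smallest deg-1 vertex = 10, p_8 = 5. Add edge {5,10}. Now deg[10]=0, deg[5]=1.
Step 9: smallest deg-1 vertex = 5, p_9 = 6. Add edge {5,6}. Now deg[5]=0, deg[6]=1.
Final: two remaining deg-1 vertices are 6, 11. Add edge {6,11}.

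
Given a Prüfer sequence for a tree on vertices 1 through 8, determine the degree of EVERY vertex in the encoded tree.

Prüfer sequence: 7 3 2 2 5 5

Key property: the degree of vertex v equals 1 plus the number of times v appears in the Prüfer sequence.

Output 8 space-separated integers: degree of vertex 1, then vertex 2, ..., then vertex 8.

p_1 = 7: count[7] becomes 1
p_2 = 3: count[3] becomes 1
p_3 = 2: count[2] becomes 1
p_4 = 2: count[2] becomes 2
p_5 = 5: count[5] becomes 1
p_6 = 5: count[5] becomes 2
Degrees (1 + count): deg[1]=1+0=1, deg[2]=1+2=3, deg[3]=1+1=2, deg[4]=1+0=1, deg[5]=1+2=3, deg[6]=1+0=1, deg[7]=1+1=2, deg[8]=1+0=1

Answer: 1 3 2 1 3 1 2 1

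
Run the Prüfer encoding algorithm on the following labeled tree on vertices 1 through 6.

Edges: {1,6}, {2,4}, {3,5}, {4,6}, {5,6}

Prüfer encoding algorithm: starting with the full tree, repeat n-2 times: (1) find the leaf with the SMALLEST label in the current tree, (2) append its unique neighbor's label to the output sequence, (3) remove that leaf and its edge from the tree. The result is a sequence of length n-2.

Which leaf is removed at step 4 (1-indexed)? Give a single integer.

Step 1: current leaves = {1,2,3}. Remove leaf 1 (neighbor: 6).
Step 2: current leaves = {2,3}. Remove leaf 2 (neighbor: 4).
Step 3: current leaves = {3,4}. Remove leaf 3 (neighbor: 5).
Step 4: current leaves = {4,5}. Remove leaf 4 (neighbor: 6).

Answer: 4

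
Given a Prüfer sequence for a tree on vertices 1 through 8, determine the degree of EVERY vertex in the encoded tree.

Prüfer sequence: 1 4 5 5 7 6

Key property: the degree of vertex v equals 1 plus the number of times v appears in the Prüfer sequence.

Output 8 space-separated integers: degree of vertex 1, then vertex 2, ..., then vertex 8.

Answer: 2 1 1 2 3 2 2 1

Derivation:
p_1 = 1: count[1] becomes 1
p_2 = 4: count[4] becomes 1
p_3 = 5: count[5] becomes 1
p_4 = 5: count[5] becomes 2
p_5 = 7: count[7] becomes 1
p_6 = 6: count[6] becomes 1
Degrees (1 + count): deg[1]=1+1=2, deg[2]=1+0=1, deg[3]=1+0=1, deg[4]=1+1=2, deg[5]=1+2=3, deg[6]=1+1=2, deg[7]=1+1=2, deg[8]=1+0=1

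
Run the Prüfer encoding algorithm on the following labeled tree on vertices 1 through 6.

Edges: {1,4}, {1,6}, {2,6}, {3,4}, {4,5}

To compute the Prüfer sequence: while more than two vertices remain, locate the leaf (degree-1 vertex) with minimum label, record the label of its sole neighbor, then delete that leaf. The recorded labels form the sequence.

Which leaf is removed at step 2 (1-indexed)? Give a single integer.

Step 1: current leaves = {2,3,5}. Remove leaf 2 (neighbor: 6).
Step 2: current leaves = {3,5,6}. Remove leaf 3 (neighbor: 4).

Answer: 3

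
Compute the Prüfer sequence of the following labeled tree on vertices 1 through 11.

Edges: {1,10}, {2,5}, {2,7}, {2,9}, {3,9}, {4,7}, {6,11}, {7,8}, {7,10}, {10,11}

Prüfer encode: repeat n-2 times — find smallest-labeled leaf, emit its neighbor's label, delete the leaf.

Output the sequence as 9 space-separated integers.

Answer: 10 9 7 2 11 7 2 7 10

Derivation:
Step 1: leaves = {1,3,4,5,6,8}. Remove smallest leaf 1, emit neighbor 10.
Step 2: leaves = {3,4,5,6,8}. Remove smallest leaf 3, emit neighbor 9.
Step 3: leaves = {4,5,6,8,9}. Remove smallest leaf 4, emit neighbor 7.
Step 4: leaves = {5,6,8,9}. Remove smallest leaf 5, emit neighbor 2.
Step 5: leaves = {6,8,9}. Remove smallest leaf 6, emit neighbor 11.
Step 6: leaves = {8,9,11}. Remove smallest leaf 8, emit neighbor 7.
Step 7: leaves = {9,11}. Remove smallest leaf 9, emit neighbor 2.
Step 8: leaves = {2,11}. Remove smallest leaf 2, emit neighbor 7.
Step 9: leaves = {7,11}. Remove smallest leaf 7, emit neighbor 10.
Done: 2 vertices remain (10, 11). Sequence = [10 9 7 2 11 7 2 7 10]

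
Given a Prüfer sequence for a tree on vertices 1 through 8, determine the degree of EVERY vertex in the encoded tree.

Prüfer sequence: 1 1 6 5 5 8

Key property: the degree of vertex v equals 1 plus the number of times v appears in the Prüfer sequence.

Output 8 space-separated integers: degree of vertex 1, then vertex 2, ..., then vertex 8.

p_1 = 1: count[1] becomes 1
p_2 = 1: count[1] becomes 2
p_3 = 6: count[6] becomes 1
p_4 = 5: count[5] becomes 1
p_5 = 5: count[5] becomes 2
p_6 = 8: count[8] becomes 1
Degrees (1 + count): deg[1]=1+2=3, deg[2]=1+0=1, deg[3]=1+0=1, deg[4]=1+0=1, deg[5]=1+2=3, deg[6]=1+1=2, deg[7]=1+0=1, deg[8]=1+1=2

Answer: 3 1 1 1 3 2 1 2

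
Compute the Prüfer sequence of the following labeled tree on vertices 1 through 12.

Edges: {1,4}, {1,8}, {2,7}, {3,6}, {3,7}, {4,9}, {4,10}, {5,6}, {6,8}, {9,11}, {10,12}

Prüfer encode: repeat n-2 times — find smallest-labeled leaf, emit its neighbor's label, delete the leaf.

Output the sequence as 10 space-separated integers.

Step 1: leaves = {2,5,11,12}. Remove smallest leaf 2, emit neighbor 7.
Step 2: leaves = {5,7,11,12}. Remove smallest leaf 5, emit neighbor 6.
Step 3: leaves = {7,11,12}. Remove smallest leaf 7, emit neighbor 3.
Step 4: leaves = {3,11,12}. Remove smallest leaf 3, emit neighbor 6.
Step 5: leaves = {6,11,12}. Remove smallest leaf 6, emit neighbor 8.
Step 6: leaves = {8,11,12}. Remove smallest leaf 8, emit neighbor 1.
Step 7: leaves = {1,11,12}. Remove smallest leaf 1, emit neighbor 4.
Step 8: leaves = {11,12}. Remove smallest leaf 11, emit neighbor 9.
Step 9: leaves = {9,12}. Remove smallest leaf 9, emit neighbor 4.
Step 10: leaves = {4,12}. Remove smallest leaf 4, emit neighbor 10.
Done: 2 vertices remain (10, 12). Sequence = [7 6 3 6 8 1 4 9 4 10]

Answer: 7 6 3 6 8 1 4 9 4 10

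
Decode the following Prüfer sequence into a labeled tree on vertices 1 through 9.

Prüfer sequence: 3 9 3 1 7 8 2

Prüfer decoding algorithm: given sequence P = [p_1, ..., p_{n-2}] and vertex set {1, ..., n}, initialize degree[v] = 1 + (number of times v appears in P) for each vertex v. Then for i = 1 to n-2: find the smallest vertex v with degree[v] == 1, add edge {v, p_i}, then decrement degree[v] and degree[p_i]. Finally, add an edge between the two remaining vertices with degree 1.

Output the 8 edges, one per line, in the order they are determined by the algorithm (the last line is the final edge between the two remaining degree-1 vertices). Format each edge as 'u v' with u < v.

Initial degrees: {1:2, 2:2, 3:3, 4:1, 5:1, 6:1, 7:2, 8:2, 9:2}
Step 1: smallest deg-1 vertex = 4, p_1 = 3. Add edge {3,4}. Now deg[4]=0, deg[3]=2.
Step 2: smallest deg-1 vertex = 5, p_2 = 9. Add edge {5,9}. Now deg[5]=0, deg[9]=1.
Step 3: smallest deg-1 vertex = 6, p_3 = 3. Add edge {3,6}. Now deg[6]=0, deg[3]=1.
Step 4: smallest deg-1 vertex = 3, p_4 = 1. Add edge {1,3}. Now deg[3]=0, deg[1]=1.
Step 5: smallest deg-1 vertex = 1, p_5 = 7. Add edge {1,7}. Now deg[1]=0, deg[7]=1.
Step 6: smallest deg-1 vertex = 7, p_6 = 8. Add edge {7,8}. Now deg[7]=0, deg[8]=1.
Step 7: smallest deg-1 vertex = 8, p_7 = 2. Add edge {2,8}. Now deg[8]=0, deg[2]=1.
Final: two remaining deg-1 vertices are 2, 9. Add edge {2,9}.

Answer: 3 4
5 9
3 6
1 3
1 7
7 8
2 8
2 9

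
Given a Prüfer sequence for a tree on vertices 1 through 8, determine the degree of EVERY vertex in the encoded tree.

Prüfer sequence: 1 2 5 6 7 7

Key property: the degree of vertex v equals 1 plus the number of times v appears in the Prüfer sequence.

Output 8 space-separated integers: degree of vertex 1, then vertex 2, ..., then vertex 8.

Answer: 2 2 1 1 2 2 3 1

Derivation:
p_1 = 1: count[1] becomes 1
p_2 = 2: count[2] becomes 1
p_3 = 5: count[5] becomes 1
p_4 = 6: count[6] becomes 1
p_5 = 7: count[7] becomes 1
p_6 = 7: count[7] becomes 2
Degrees (1 + count): deg[1]=1+1=2, deg[2]=1+1=2, deg[3]=1+0=1, deg[4]=1+0=1, deg[5]=1+1=2, deg[6]=1+1=2, deg[7]=1+2=3, deg[8]=1+0=1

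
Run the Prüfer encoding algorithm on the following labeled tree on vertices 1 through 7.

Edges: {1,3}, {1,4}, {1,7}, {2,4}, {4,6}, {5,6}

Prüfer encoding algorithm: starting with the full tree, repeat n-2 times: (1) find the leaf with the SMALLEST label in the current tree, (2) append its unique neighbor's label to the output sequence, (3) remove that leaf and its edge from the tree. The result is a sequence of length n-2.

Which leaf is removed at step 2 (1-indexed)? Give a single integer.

Step 1: current leaves = {2,3,5,7}. Remove leaf 2 (neighbor: 4).
Step 2: current leaves = {3,5,7}. Remove leaf 3 (neighbor: 1).

Answer: 3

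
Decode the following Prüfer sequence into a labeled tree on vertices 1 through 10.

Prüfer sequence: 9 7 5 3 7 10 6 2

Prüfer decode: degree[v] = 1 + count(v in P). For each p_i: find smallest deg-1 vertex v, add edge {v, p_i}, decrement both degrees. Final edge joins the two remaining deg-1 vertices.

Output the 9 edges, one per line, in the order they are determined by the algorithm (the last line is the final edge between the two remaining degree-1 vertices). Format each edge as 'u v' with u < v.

Answer: 1 9
4 7
5 8
3 5
3 7
7 10
6 9
2 6
2 10

Derivation:
Initial degrees: {1:1, 2:2, 3:2, 4:1, 5:2, 6:2, 7:3, 8:1, 9:2, 10:2}
Step 1: smallest deg-1 vertex = 1, p_1 = 9. Add edge {1,9}. Now deg[1]=0, deg[9]=1.
Step 2: smallest deg-1 vertex = 4, p_2 = 7. Add edge {4,7}. Now deg[4]=0, deg[7]=2.
Step 3: smallest deg-1 vertex = 8, p_3 = 5. Add edge {5,8}. Now deg[8]=0, deg[5]=1.
Step 4: smallest deg-1 vertex = 5, p_4 = 3. Add edge {3,5}. Now deg[5]=0, deg[3]=1.
Step 5: smallest deg-1 vertex = 3, p_5 = 7. Add edge {3,7}. Now deg[3]=0, deg[7]=1.
Step 6: smallest deg-1 vertex = 7, p_6 = 10. Add edge {7,10}. Now deg[7]=0, deg[10]=1.
Step 7: smallest deg-1 vertex = 9, p_7 = 6. Add edge {6,9}. Now deg[9]=0, deg[6]=1.
Step 8: smallest deg-1 vertex = 6, p_8 = 2. Add edge {2,6}. Now deg[6]=0, deg[2]=1.
Final: two remaining deg-1 vertices are 2, 10. Add edge {2,10}.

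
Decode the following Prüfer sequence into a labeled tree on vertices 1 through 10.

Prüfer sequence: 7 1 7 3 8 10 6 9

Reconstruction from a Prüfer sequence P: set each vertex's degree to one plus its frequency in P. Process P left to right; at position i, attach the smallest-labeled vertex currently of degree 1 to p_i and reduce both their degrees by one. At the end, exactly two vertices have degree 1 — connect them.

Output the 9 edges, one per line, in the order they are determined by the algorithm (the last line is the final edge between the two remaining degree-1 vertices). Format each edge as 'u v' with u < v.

Answer: 2 7
1 4
1 7
3 5
3 8
7 10
6 8
6 9
9 10

Derivation:
Initial degrees: {1:2, 2:1, 3:2, 4:1, 5:1, 6:2, 7:3, 8:2, 9:2, 10:2}
Step 1: smallest deg-1 vertex = 2, p_1 = 7. Add edge {2,7}. Now deg[2]=0, deg[7]=2.
Step 2: smallest deg-1 vertex = 4, p_2 = 1. Add edge {1,4}. Now deg[4]=0, deg[1]=1.
Step 3: smallest deg-1 vertex = 1, p_3 = 7. Add edge {1,7}. Now deg[1]=0, deg[7]=1.
Step 4: smallest deg-1 vertex = 5, p_4 = 3. Add edge {3,5}. Now deg[5]=0, deg[3]=1.
Step 5: smallest deg-1 vertex = 3, p_5 = 8. Add edge {3,8}. Now deg[3]=0, deg[8]=1.
Step 6: smallest deg-1 vertex = 7, p_6 = 10. Add edge {7,10}. Now deg[7]=0, deg[10]=1.
Step 7: smallest deg-1 vertex = 8, p_7 = 6. Add edge {6,8}. Now deg[8]=0, deg[6]=1.
Step 8: smallest deg-1 vertex = 6, p_8 = 9. Add edge {6,9}. Now deg[6]=0, deg[9]=1.
Final: two remaining deg-1 vertices are 9, 10. Add edge {9,10}.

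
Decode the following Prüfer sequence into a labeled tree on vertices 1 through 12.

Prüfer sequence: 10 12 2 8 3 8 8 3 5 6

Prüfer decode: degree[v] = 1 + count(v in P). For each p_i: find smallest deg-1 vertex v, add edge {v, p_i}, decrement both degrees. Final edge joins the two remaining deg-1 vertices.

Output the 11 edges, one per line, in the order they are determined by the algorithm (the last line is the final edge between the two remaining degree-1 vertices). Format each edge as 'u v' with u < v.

Answer: 1 10
4 12
2 7
2 8
3 9
8 10
8 11
3 8
3 5
5 6
6 12

Derivation:
Initial degrees: {1:1, 2:2, 3:3, 4:1, 5:2, 6:2, 7:1, 8:4, 9:1, 10:2, 11:1, 12:2}
Step 1: smallest deg-1 vertex = 1, p_1 = 10. Add edge {1,10}. Now deg[1]=0, deg[10]=1.
Step 2: smallest deg-1 vertex = 4, p_2 = 12. Add edge {4,12}. Now deg[4]=0, deg[12]=1.
Step 3: smallest deg-1 vertex = 7, p_3 = 2. Add edge {2,7}. Now deg[7]=0, deg[2]=1.
Step 4: smallest deg-1 vertex = 2, p_4 = 8. Add edge {2,8}. Now deg[2]=0, deg[8]=3.
Step 5: smallest deg-1 vertex = 9, p_5 = 3. Add edge {3,9}. Now deg[9]=0, deg[3]=2.
Step 6: smallest deg-1 vertex = 10, p_6 = 8. Add edge {8,10}. Now deg[10]=0, deg[8]=2.
Step 7: smallest deg-1 vertex = 11, p_7 = 8. Add edge {8,11}. Now deg[11]=0, deg[8]=1.
Step 8: smallest deg-1 vertex = 8, p_8 = 3. Add edge {3,8}. Now deg[8]=0, deg[3]=1.
Step 9: smallest deg-1 vertex = 3, p_9 = 5. Add edge {3,5}. Now deg[3]=0, deg[5]=1.
Step 10: smallest deg-1 vertex = 5, p_10 = 6. Add edge {5,6}. Now deg[5]=0, deg[6]=1.
Final: two remaining deg-1 vertices are 6, 12. Add edge {6,12}.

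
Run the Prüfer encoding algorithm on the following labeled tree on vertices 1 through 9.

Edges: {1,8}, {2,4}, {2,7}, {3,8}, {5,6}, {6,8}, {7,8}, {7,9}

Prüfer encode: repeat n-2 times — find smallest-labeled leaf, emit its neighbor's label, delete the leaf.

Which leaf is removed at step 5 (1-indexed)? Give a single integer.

Answer: 5

Derivation:
Step 1: current leaves = {1,3,4,5,9}. Remove leaf 1 (neighbor: 8).
Step 2: current leaves = {3,4,5,9}. Remove leaf 3 (neighbor: 8).
Step 3: current leaves = {4,5,9}. Remove leaf 4 (neighbor: 2).
Step 4: current leaves = {2,5,9}. Remove leaf 2 (neighbor: 7).
Step 5: current leaves = {5,9}. Remove leaf 5 (neighbor: 6).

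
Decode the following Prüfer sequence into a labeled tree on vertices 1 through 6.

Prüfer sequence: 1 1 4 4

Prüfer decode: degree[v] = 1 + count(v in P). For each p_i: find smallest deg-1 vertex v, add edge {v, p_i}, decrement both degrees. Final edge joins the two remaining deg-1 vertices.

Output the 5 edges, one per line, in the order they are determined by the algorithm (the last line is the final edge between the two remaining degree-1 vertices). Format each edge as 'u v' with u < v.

Initial degrees: {1:3, 2:1, 3:1, 4:3, 5:1, 6:1}
Step 1: smallest deg-1 vertex = 2, p_1 = 1. Add edge {1,2}. Now deg[2]=0, deg[1]=2.
Step 2: smallest deg-1 vertex = 3, p_2 = 1. Add edge {1,3}. Now deg[3]=0, deg[1]=1.
Step 3: smallest deg-1 vertex = 1, p_3 = 4. Add edge {1,4}. Now deg[1]=0, deg[4]=2.
Step 4: smallest deg-1 vertex = 5, p_4 = 4. Add edge {4,5}. Now deg[5]=0, deg[4]=1.
Final: two remaining deg-1 vertices are 4, 6. Add edge {4,6}.

Answer: 1 2
1 3
1 4
4 5
4 6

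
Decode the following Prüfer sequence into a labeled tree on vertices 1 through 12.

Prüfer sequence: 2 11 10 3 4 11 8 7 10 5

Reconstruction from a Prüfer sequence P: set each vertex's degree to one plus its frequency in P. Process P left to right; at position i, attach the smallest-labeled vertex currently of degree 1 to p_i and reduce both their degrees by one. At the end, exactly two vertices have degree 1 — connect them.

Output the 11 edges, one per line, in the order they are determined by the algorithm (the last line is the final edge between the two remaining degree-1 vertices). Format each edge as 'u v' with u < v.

Initial degrees: {1:1, 2:2, 3:2, 4:2, 5:2, 6:1, 7:2, 8:2, 9:1, 10:3, 11:3, 12:1}
Step 1: smallest deg-1 vertex = 1, p_1 = 2. Add edge {1,2}. Now deg[1]=0, deg[2]=1.
Step 2: smallest deg-1 vertex = 2, p_2 = 11. Add edge {2,11}. Now deg[2]=0, deg[11]=2.
Step 3: smallest deg-1 vertex = 6, p_3 = 10. Add edge {6,10}. Now deg[6]=0, deg[10]=2.
Step 4: smallest deg-1 vertex = 9, p_4 = 3. Add edge {3,9}. Now deg[9]=0, deg[3]=1.
Step 5: smallest deg-1 vertex = 3, p_5 = 4. Add edge {3,4}. Now deg[3]=0, deg[4]=1.
Step 6: smallest deg-1 vertex = 4, p_6 = 11. Add edge {4,11}. Now deg[4]=0, deg[11]=1.
Step 7: smallest deg-1 vertex = 11, p_7 = 8. Add edge {8,11}. Now deg[11]=0, deg[8]=1.
Step 8: smallest deg-1 vertex = 8, p_8 = 7. Add edge {7,8}. Now deg[8]=0, deg[7]=1.
Step 9: smallest deg-1 vertex = 7, p_9 = 10. Add edge {7,10}. Now deg[7]=0, deg[10]=1.
Step 10: smallest deg-1 vertex = 10, p_10 = 5. Add edge {5,10}. Now deg[10]=0, deg[5]=1.
Final: two remaining deg-1 vertices are 5, 12. Add edge {5,12}.

Answer: 1 2
2 11
6 10
3 9
3 4
4 11
8 11
7 8
7 10
5 10
5 12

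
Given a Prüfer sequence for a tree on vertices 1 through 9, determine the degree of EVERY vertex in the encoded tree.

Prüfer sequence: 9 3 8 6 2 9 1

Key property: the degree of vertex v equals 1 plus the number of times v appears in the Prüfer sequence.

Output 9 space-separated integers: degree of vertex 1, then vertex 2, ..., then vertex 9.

p_1 = 9: count[9] becomes 1
p_2 = 3: count[3] becomes 1
p_3 = 8: count[8] becomes 1
p_4 = 6: count[6] becomes 1
p_5 = 2: count[2] becomes 1
p_6 = 9: count[9] becomes 2
p_7 = 1: count[1] becomes 1
Degrees (1 + count): deg[1]=1+1=2, deg[2]=1+1=2, deg[3]=1+1=2, deg[4]=1+0=1, deg[5]=1+0=1, deg[6]=1+1=2, deg[7]=1+0=1, deg[8]=1+1=2, deg[9]=1+2=3

Answer: 2 2 2 1 1 2 1 2 3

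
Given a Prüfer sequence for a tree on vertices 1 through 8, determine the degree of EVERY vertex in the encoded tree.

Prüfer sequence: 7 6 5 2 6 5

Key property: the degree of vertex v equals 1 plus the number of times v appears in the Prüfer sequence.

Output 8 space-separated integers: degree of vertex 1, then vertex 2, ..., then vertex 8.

Answer: 1 2 1 1 3 3 2 1

Derivation:
p_1 = 7: count[7] becomes 1
p_2 = 6: count[6] becomes 1
p_3 = 5: count[5] becomes 1
p_4 = 2: count[2] becomes 1
p_5 = 6: count[6] becomes 2
p_6 = 5: count[5] becomes 2
Degrees (1 + count): deg[1]=1+0=1, deg[2]=1+1=2, deg[3]=1+0=1, deg[4]=1+0=1, deg[5]=1+2=3, deg[6]=1+2=3, deg[7]=1+1=2, deg[8]=1+0=1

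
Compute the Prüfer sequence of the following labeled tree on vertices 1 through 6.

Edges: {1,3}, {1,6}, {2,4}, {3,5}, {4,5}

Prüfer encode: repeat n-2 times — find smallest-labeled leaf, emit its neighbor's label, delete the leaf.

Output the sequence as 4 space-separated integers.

Answer: 4 5 3 1

Derivation:
Step 1: leaves = {2,6}. Remove smallest leaf 2, emit neighbor 4.
Step 2: leaves = {4,6}. Remove smallest leaf 4, emit neighbor 5.
Step 3: leaves = {5,6}. Remove smallest leaf 5, emit neighbor 3.
Step 4: leaves = {3,6}. Remove smallest leaf 3, emit neighbor 1.
Done: 2 vertices remain (1, 6). Sequence = [4 5 3 1]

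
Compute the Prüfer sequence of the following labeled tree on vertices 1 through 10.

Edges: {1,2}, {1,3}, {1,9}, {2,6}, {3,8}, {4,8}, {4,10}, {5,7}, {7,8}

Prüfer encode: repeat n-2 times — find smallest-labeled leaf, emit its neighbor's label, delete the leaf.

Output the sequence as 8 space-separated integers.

Step 1: leaves = {5,6,9,10}. Remove smallest leaf 5, emit neighbor 7.
Step 2: leaves = {6,7,9,10}. Remove smallest leaf 6, emit neighbor 2.
Step 3: leaves = {2,7,9,10}. Remove smallest leaf 2, emit neighbor 1.
Step 4: leaves = {7,9,10}. Remove smallest leaf 7, emit neighbor 8.
Step 5: leaves = {9,10}. Remove smallest leaf 9, emit neighbor 1.
Step 6: leaves = {1,10}. Remove smallest leaf 1, emit neighbor 3.
Step 7: leaves = {3,10}. Remove smallest leaf 3, emit neighbor 8.
Step 8: leaves = {8,10}. Remove smallest leaf 8, emit neighbor 4.
Done: 2 vertices remain (4, 10). Sequence = [7 2 1 8 1 3 8 4]

Answer: 7 2 1 8 1 3 8 4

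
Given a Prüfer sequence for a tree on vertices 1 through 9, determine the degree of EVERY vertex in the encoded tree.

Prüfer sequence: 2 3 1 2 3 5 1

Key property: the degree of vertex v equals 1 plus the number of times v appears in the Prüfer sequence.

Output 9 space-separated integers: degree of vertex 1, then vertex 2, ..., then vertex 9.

p_1 = 2: count[2] becomes 1
p_2 = 3: count[3] becomes 1
p_3 = 1: count[1] becomes 1
p_4 = 2: count[2] becomes 2
p_5 = 3: count[3] becomes 2
p_6 = 5: count[5] becomes 1
p_7 = 1: count[1] becomes 2
Degrees (1 + count): deg[1]=1+2=3, deg[2]=1+2=3, deg[3]=1+2=3, deg[4]=1+0=1, deg[5]=1+1=2, deg[6]=1+0=1, deg[7]=1+0=1, deg[8]=1+0=1, deg[9]=1+0=1

Answer: 3 3 3 1 2 1 1 1 1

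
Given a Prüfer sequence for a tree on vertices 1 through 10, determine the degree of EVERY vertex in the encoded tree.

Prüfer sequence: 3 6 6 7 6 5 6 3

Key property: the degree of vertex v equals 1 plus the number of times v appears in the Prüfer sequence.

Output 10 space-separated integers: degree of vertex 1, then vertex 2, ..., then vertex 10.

p_1 = 3: count[3] becomes 1
p_2 = 6: count[6] becomes 1
p_3 = 6: count[6] becomes 2
p_4 = 7: count[7] becomes 1
p_5 = 6: count[6] becomes 3
p_6 = 5: count[5] becomes 1
p_7 = 6: count[6] becomes 4
p_8 = 3: count[3] becomes 2
Degrees (1 + count): deg[1]=1+0=1, deg[2]=1+0=1, deg[3]=1+2=3, deg[4]=1+0=1, deg[5]=1+1=2, deg[6]=1+4=5, deg[7]=1+1=2, deg[8]=1+0=1, deg[9]=1+0=1, deg[10]=1+0=1

Answer: 1 1 3 1 2 5 2 1 1 1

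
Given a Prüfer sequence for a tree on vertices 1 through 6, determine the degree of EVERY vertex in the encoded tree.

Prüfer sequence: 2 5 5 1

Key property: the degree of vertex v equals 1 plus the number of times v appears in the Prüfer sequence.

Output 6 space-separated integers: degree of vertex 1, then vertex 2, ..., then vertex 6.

p_1 = 2: count[2] becomes 1
p_2 = 5: count[5] becomes 1
p_3 = 5: count[5] becomes 2
p_4 = 1: count[1] becomes 1
Degrees (1 + count): deg[1]=1+1=2, deg[2]=1+1=2, deg[3]=1+0=1, deg[4]=1+0=1, deg[5]=1+2=3, deg[6]=1+0=1

Answer: 2 2 1 1 3 1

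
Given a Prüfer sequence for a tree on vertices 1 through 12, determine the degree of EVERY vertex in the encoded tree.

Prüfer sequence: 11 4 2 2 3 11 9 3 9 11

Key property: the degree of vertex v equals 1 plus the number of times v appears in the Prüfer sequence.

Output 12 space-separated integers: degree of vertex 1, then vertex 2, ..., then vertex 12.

p_1 = 11: count[11] becomes 1
p_2 = 4: count[4] becomes 1
p_3 = 2: count[2] becomes 1
p_4 = 2: count[2] becomes 2
p_5 = 3: count[3] becomes 1
p_6 = 11: count[11] becomes 2
p_7 = 9: count[9] becomes 1
p_8 = 3: count[3] becomes 2
p_9 = 9: count[9] becomes 2
p_10 = 11: count[11] becomes 3
Degrees (1 + count): deg[1]=1+0=1, deg[2]=1+2=3, deg[3]=1+2=3, deg[4]=1+1=2, deg[5]=1+0=1, deg[6]=1+0=1, deg[7]=1+0=1, deg[8]=1+0=1, deg[9]=1+2=3, deg[10]=1+0=1, deg[11]=1+3=4, deg[12]=1+0=1

Answer: 1 3 3 2 1 1 1 1 3 1 4 1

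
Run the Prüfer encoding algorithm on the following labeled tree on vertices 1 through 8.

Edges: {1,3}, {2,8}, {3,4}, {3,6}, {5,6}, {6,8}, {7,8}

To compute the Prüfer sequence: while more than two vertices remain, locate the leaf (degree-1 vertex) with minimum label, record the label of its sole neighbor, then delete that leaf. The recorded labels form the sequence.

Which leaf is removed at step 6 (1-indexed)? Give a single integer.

Step 1: current leaves = {1,2,4,5,7}. Remove leaf 1 (neighbor: 3).
Step 2: current leaves = {2,4,5,7}. Remove leaf 2 (neighbor: 8).
Step 3: current leaves = {4,5,7}. Remove leaf 4 (neighbor: 3).
Step 4: current leaves = {3,5,7}. Remove leaf 3 (neighbor: 6).
Step 5: current leaves = {5,7}. Remove leaf 5 (neighbor: 6).
Step 6: current leaves = {6,7}. Remove leaf 6 (neighbor: 8).

Answer: 6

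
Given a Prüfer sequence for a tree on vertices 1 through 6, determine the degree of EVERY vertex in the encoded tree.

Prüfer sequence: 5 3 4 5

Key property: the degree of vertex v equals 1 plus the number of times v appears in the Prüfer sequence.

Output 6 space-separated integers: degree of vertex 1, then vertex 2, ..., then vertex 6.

p_1 = 5: count[5] becomes 1
p_2 = 3: count[3] becomes 1
p_3 = 4: count[4] becomes 1
p_4 = 5: count[5] becomes 2
Degrees (1 + count): deg[1]=1+0=1, deg[2]=1+0=1, deg[3]=1+1=2, deg[4]=1+1=2, deg[5]=1+2=3, deg[6]=1+0=1

Answer: 1 1 2 2 3 1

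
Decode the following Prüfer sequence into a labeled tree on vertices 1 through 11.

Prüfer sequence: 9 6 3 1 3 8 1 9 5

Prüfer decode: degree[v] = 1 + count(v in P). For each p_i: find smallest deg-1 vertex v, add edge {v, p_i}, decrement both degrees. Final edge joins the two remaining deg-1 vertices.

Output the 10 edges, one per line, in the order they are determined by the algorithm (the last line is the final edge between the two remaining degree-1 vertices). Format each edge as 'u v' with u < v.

Answer: 2 9
4 6
3 6
1 7
3 10
3 8
1 8
1 9
5 9
5 11

Derivation:
Initial degrees: {1:3, 2:1, 3:3, 4:1, 5:2, 6:2, 7:1, 8:2, 9:3, 10:1, 11:1}
Step 1: smallest deg-1 vertex = 2, p_1 = 9. Add edge {2,9}. Now deg[2]=0, deg[9]=2.
Step 2: smallest deg-1 vertex = 4, p_2 = 6. Add edge {4,6}. Now deg[4]=0, deg[6]=1.
Step 3: smallest deg-1 vertex = 6, p_3 = 3. Add edge {3,6}. Now deg[6]=0, deg[3]=2.
Step 4: smallest deg-1 vertex = 7, p_4 = 1. Add edge {1,7}. Now deg[7]=0, deg[1]=2.
Step 5: smallest deg-1 vertex = 10, p_5 = 3. Add edge {3,10}. Now deg[10]=0, deg[3]=1.
Step 6: smallest deg-1 vertex = 3, p_6 = 8. Add edge {3,8}. Now deg[3]=0, deg[8]=1.
Step 7: smallest deg-1 vertex = 8, p_7 = 1. Add edge {1,8}. Now deg[8]=0, deg[1]=1.
Step 8: smallest deg-1 vertex = 1, p_8 = 9. Add edge {1,9}. Now deg[1]=0, deg[9]=1.
Step 9: smallest deg-1 vertex = 9, p_9 = 5. Add edge {5,9}. Now deg[9]=0, deg[5]=1.
Final: two remaining deg-1 vertices are 5, 11. Add edge {5,11}.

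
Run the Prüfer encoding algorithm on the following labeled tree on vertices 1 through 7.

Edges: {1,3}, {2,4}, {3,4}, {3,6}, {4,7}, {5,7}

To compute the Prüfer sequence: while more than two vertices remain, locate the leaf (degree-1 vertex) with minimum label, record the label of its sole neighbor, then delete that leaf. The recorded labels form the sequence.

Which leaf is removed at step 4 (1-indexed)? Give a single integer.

Step 1: current leaves = {1,2,5,6}. Remove leaf 1 (neighbor: 3).
Step 2: current leaves = {2,5,6}. Remove leaf 2 (neighbor: 4).
Step 3: current leaves = {5,6}. Remove leaf 5 (neighbor: 7).
Step 4: current leaves = {6,7}. Remove leaf 6 (neighbor: 3).

Answer: 6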